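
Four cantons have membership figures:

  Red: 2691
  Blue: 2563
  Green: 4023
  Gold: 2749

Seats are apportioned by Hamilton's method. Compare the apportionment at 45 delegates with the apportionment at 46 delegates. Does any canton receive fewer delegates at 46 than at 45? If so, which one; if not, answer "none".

none

At 45 seats: Red 10, Blue 10, Green 15, Gold 10.
At 46 seats: Red 10, Blue 10, Green 15, Gold 11.
No canton's allocation decreased.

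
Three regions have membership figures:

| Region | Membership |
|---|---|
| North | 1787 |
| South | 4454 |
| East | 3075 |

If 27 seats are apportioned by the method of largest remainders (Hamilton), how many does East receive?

Standard divisor: 9316 ÷ 27 ≈ 345.037.
Standard quotas: North 5.179, South 12.909, East 8.912.
Lower quotas: North 5, South 12, East 8 (sum 25, leaving 2 seats).
Remainders in descending order: East 0.912, South 0.909, North 0.179.
The surplus seats go to East, South.
East receives 9.

9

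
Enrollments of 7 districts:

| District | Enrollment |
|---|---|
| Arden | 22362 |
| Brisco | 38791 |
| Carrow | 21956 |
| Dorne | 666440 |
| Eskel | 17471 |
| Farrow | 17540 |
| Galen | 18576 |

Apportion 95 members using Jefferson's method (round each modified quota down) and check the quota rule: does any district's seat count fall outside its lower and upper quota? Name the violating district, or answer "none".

Dorne

Standard quotas: Arden 2.645, Brisco 4.588, Carrow 2.597, Dorne 78.831, Eskel 2.067, Farrow 2.075, Galen 2.197.
Jefferson allocation: Arden 2, Brisco 4, Carrow 2, Dorne 81, Eskel 2, Farrow 2, Galen 2.
Dorne has quota 78.831 (lower 78, upper 79) but receives 81 — outside the quota interval.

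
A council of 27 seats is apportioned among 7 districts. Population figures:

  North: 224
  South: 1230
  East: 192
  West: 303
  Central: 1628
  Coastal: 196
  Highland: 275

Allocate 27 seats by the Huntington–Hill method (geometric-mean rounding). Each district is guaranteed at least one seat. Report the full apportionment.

North=2; South=8; East=1; West=2; Central=11; Coastal=1; Highland=2

With divisor 150: modified quotas North 1.493, South 8.200, East 1.280, West 2.020, Central 10.853, Coastal 1.307, Highland 1.833.
Geometric-mean thresholds: North √(1·2)=1.414, South √(8·9)=8.485, East √(1·2)=1.414, West √(2·3)=2.449, Central √(10·11)=10.488, Coastal √(1·2)=1.414, Highland √(1·2)=1.414.
Each quota rounded against its threshold gives North 2, South 8, East 1, West 2, Central 11, Coastal 1, Highland 2 (total 27).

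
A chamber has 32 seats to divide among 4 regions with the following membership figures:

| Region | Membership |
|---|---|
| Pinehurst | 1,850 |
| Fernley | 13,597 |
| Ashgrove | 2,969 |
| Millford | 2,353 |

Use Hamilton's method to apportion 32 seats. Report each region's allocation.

Standard divisor: 20769 ÷ 32 ≈ 649.031.
Standard quotas: Pinehurst 2.8504, Fernley 20.9497, Ashgrove 4.5745, Millford 3.6254.
Lower quotas: Pinehurst 2, Fernley 20, Ashgrove 4, Millford 3 (sum 29, leaving 3 seats).
Remainders in descending order: Fernley 0.9497, Pinehurst 0.8504, Millford 0.6254, Ashgrove 0.5745.
Largest remainders: Fernley, Pinehurst, Millford receive the extra seats.

Pinehurst=3, Fernley=21, Ashgrove=4, Millford=4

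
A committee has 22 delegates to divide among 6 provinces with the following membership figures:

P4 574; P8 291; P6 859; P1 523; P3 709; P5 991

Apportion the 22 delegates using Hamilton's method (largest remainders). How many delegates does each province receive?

P4=3, P8=2, P6=5, P1=3, P3=4, P5=5

The standard divisor is 3947/22 ≈ 179.409.
Standard quotas: P4 3.199, P8 1.622, P6 4.788, P1 2.915, P3 3.952, P5 5.524.
Lower quotas: P4 3, P8 1, P6 4, P1 2, P3 3, P5 5 (sum 18, leaving 4 seats).
Remainders in descending order: P3 0.952, P1 0.915, P6 0.788, P8 0.622, P5 0.524, P4 0.199.
The surplus seats go to P3, P1, P6, P8.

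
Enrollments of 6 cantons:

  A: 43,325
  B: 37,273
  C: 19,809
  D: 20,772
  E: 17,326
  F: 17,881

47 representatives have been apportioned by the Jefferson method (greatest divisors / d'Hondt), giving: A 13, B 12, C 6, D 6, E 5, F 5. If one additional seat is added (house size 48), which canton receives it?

Priority for the next seat is population ÷ (current seats + 1).
Priorities: A 3094.643, B 2867.154, C 2829.857, D 2967.429, E 2887.667, F 2980.167.
Highest priority: A.

A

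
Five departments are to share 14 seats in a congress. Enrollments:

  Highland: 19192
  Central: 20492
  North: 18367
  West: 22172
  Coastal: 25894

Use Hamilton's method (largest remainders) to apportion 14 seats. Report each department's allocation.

Highland 3, Central 3, North 2, West 3, Coastal 3

The standard divisor is 106117/14 ≈ 7579.786.
Standard quotas: Highland 2.5320, Central 2.7035, North 2.4232, West 2.9251, Coastal 3.4162.
Lower quotas: Highland 2, Central 2, North 2, West 2, Coastal 3 (sum 11, leaving 3 seats).
Remainders in descending order: West 0.9251, Central 0.7035, Highland 0.5320, North 0.4232, Coastal 0.4162.
Largest remainders: West, Central, Highland receive the extra seats.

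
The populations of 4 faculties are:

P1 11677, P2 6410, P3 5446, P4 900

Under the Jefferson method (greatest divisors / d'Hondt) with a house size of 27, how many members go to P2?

7

Standard divisor 24433/27 ≈ 904.926; standard quotas: P1 12.904, P2 7.083, P3 6.018, P4 0.995.
Rounding down gives 12, 7, 6, 0 = 25 seats, so the divisor must be adjusted.
With modified divisor 870: modified quotas P1 13.422, P2 7.368, P3 6.260, P4 1.034.
Rounding down: P1 13, P2 7, P3 6, P4 1 (total 27).
P2 receives 7.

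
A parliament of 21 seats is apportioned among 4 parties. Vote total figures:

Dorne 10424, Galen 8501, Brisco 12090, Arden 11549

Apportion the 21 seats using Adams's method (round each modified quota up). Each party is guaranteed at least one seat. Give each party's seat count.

Dorne=5, Galen=4, Brisco=6, Arden=6

Standard divisor 42564/21 ≈ 2026.857; standard quotas: Dorne 5.143, Galen 4.194, Brisco 5.965, Arden 5.698.
Rounding up gives 6, 5, 6, 6 = 23 seats, so the divisor must be adjusted.
With modified divisor 2200: modified quotas Dorne 4.738, Galen 3.864, Brisco 5.495, Arden 5.250.
Rounding up: Dorne 5, Galen 4, Brisco 6, Arden 6 (total 21).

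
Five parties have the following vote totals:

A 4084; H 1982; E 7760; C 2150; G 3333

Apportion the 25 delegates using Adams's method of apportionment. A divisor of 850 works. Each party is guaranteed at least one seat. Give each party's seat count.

A=5, H=3, E=10, C=3, G=4

With modified divisor 850: modified quotas A 4.805, H 2.332, E 9.129, C 2.529, G 3.921.
Rounding up: A 5, H 3, E 10, C 3, G 4 (total 25).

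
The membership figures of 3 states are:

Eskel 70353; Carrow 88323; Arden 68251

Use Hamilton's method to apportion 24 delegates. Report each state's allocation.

Eskel: 8, Carrow: 9, Arden: 7

The standard divisor is 226927/24 ≈ 9455.292.
Standard quotas: Eskel 7.4406, Carrow 9.3411, Arden 7.2183.
Lower quotas: Eskel 7, Carrow 9, Arden 7 (sum 23, leaving 1 seat).
Remainders in descending order: Eskel 0.4406, Carrow 0.3411, Arden 0.2183.
Largest remainder: Eskel receives the extra seat.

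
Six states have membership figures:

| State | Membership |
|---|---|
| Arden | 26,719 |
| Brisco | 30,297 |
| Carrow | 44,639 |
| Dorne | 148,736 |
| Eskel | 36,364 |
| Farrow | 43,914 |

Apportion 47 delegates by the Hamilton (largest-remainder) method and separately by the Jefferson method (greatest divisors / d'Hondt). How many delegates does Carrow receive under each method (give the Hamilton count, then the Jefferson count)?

7 and 6

Hamilton: Arden 4, Brisco 4, Carrow 7, Dorne 21, Eskel 5, Farrow 6.
Jefferson: Arden 4, Brisco 4, Carrow 6, Dorne 22, Eskel 5, Farrow 6.
Carrow gets 7 under Hamilton and 6 under Jefferson.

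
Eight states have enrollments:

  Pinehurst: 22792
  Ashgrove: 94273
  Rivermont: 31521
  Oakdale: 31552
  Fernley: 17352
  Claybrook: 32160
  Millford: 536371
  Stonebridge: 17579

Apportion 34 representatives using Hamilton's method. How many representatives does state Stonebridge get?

1

Total 783600; standard divisor 783600/34 ≈ 23047.059.
Standard quotas: Pinehurst 0.9889, Ashgrove 4.0905, Rivermont 1.3677, Oakdale 1.3690, Fernley 0.7529, Claybrook 1.3954, Millford 23.2729, Stonebridge 0.7627.
Lower quotas: Pinehurst 0, Ashgrove 4, Rivermont 1, Oakdale 1, Fernley 0, Claybrook 1, Millford 23, Stonebridge 0 (sum 30, leaving 4 seats).
Remainders in descending order: Pinehurst 0.9889, Stonebridge 0.7627, Fernley 0.7529, Claybrook 0.3954, Oakdale 0.3690, Rivermont 0.3677, Millford 0.2729, Ashgrove 0.0905.
Largest remainders: Pinehurst, Stonebridge, Fernley, Claybrook receive the extra seats.
Stonebridge receives 1.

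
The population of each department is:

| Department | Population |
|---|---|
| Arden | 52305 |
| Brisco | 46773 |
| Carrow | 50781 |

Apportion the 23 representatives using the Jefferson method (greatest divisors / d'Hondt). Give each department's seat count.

Arden 8, Brisco 7, Carrow 8

Standard divisor 149859/23 ≈ 6515.609; standard quotas: Arden 8.028, Brisco 7.179, Carrow 7.794.
Rounding down gives 8, 7, 7 = 22 seats, so the divisor must be adjusted.
With modified divisor 6100: modified quotas Arden 8.575, Brisco 7.668, Carrow 8.325.
Rounding down: Arden 8, Brisco 7, Carrow 8 (total 23).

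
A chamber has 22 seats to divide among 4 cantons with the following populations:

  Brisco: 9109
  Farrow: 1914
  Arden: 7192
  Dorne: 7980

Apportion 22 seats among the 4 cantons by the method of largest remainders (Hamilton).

Brisco=8; Farrow=1; Arden=6; Dorne=7

Standard divisor: 26195 ÷ 22 ≈ 1190.682.
Standard quotas: Brisco 7.6502, Farrow 1.6075, Arden 6.0402, Dorne 6.7020.
Lower quotas: Brisco 7, Farrow 1, Arden 6, Dorne 6 (sum 20, leaving 2 seats).
Remainders in descending order: Dorne 0.7020, Brisco 0.6502, Farrow 0.6075, Arden 0.0402.
Largest remainders: Dorne, Brisco receive the extra seats.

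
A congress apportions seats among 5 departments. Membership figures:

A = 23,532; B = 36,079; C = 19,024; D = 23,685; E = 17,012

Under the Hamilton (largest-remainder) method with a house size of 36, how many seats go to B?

11

The standard divisor is 119332/36 ≈ 3314.778.
Standard quotas: A 7.0991, B 10.8843, C 5.7391, D 7.1453, E 5.1322.
Lower quotas: A 7, B 10, C 5, D 7, E 5 (sum 34, leaving 2 seats).
Remainders in descending order: B 0.8843, C 0.7391, D 0.1453, E 0.1322, A 0.0991.
Largest remainders: B, C receive the extra seats.
B receives 11.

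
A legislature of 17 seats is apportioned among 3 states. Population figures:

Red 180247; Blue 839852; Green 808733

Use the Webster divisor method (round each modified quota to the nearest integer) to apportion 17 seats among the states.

Red=2, Blue=8, Green=7

Standard divisor 1828832/17 ≈ 107578.353; standard quotas: Red 1.675, Blue 7.807, Green 7.518.
Rounding to the nearest integer gives 2, 8, 8 = 18 seats, so the divisor must be adjusted.
With modified divisor 109900: modified quotas Red 1.640, Blue 7.642, Green 7.359.
Rounding to the nearest integer: Red 2, Blue 8, Green 7 (total 17).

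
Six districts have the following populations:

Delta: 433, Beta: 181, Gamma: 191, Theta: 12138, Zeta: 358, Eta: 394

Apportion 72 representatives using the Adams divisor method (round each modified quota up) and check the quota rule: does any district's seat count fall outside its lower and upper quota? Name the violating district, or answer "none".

Theta

Standard quotas: Delta 2.276, Beta 0.952, Gamma 1.004, Theta 63.814, Zeta 1.882, Eta 2.071.
Adams allocation: Delta 3, Beta 1, Gamma 1, Theta 62, Zeta 2, Eta 3.
Theta has quota 63.814 (lower 63, upper 64) but receives 62 — outside the quota interval.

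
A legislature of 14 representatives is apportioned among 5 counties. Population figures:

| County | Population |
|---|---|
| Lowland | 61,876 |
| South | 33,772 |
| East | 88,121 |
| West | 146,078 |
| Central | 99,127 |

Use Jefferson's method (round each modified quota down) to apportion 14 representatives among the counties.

Standard divisor 428974/14 ≈ 30641; standard quotas: Lowland 2.019, South 1.102, East 2.876, West 4.767, Central 3.235.
Rounding down gives 2, 1, 2, 4, 3 = 12 seats, so the divisor must be adjusted.
With modified divisor 27000: modified quotas Lowland 2.292, South 1.251, East 3.264, West 5.410, Central 3.671.
Rounding down: Lowland 2, South 1, East 3, West 5, Central 3 (total 14).

Lowland 2, South 1, East 3, West 5, Central 3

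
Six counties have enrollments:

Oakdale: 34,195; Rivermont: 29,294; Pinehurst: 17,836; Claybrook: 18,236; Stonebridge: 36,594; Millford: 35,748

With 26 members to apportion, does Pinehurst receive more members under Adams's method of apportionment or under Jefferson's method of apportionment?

Adams

Adams: Oakdale 5, Rivermont 5, Pinehurst 3, Claybrook 3, Stonebridge 5, Millford 5.
Jefferson: Oakdale 5, Rivermont 4, Pinehurst 2, Claybrook 3, Stonebridge 6, Millford 6.
Pinehurst gets 3 under Adams and 2 under Jefferson.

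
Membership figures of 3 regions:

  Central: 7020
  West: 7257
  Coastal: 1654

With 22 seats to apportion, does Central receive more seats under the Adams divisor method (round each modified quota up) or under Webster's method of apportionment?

Webster

Adams: Central 9, West 10, Coastal 3.
Webster: Central 10, West 10, Coastal 2.
Central gets 9 under Adams and 10 under Webster.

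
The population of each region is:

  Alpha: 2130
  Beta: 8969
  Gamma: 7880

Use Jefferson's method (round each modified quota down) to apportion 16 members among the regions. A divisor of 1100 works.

Alpha: 1, Beta: 8, Gamma: 7

With modified divisor 1100: modified quotas Alpha 1.936, Beta 8.154, Gamma 7.164.
Rounding down: Alpha 1, Beta 8, Gamma 7 (total 16).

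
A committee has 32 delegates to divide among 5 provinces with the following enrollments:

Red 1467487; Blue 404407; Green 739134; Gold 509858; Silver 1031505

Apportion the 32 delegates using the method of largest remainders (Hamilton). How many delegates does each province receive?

Red=11, Blue=3, Green=6, Gold=4, Silver=8

Standard divisor: 4152391 ÷ 32 ≈ 129762.219.
Standard quotas: Red 11.3090, Blue 3.1165, Green 5.6961, Gold 3.9292, Silver 7.9492.
Lower quotas: Red 11, Blue 3, Green 5, Gold 3, Silver 7 (sum 29, leaving 3 seats).
Remainders in descending order: Silver 0.9492, Gold 0.9292, Green 0.6961, Red 0.3090, Blue 0.1165.
The surplus seats go to Silver, Gold, Green.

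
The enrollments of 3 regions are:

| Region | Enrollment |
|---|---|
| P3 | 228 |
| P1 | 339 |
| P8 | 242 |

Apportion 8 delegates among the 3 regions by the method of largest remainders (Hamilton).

P3=2, P1=3, P8=3

Total 809; standard divisor 809/8 ≈ 101.125.
Standard quotas: P3 2.255, P1 3.352, P8 2.393.
Lower quotas: P3 2, P1 3, P8 2 (sum 7, leaving 1 seat).
Remainders in descending order: P8 0.393, P1 0.352, P3 0.255.
Largest remainder: P8 receives the extra seat.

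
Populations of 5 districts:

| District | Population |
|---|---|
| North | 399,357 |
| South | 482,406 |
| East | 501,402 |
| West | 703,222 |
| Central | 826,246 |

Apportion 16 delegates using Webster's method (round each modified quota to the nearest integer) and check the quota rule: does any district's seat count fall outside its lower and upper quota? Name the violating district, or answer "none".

Standard quotas: North 2.194, South 2.650, East 2.754, West 3.863, Central 4.539.
Webster allocation: North 2, South 3, East 3, West 4, Central 4.
Every allocation lies between the lower and upper quota.

none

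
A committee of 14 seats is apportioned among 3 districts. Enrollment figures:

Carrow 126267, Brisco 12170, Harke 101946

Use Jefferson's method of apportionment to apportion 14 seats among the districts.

Standard divisor 240383/14 ≈ 17170.214; standard quotas: Carrow 7.354, Brisco 0.709, Harke 5.937.
Rounding down gives 7, 0, 5 = 12 seats, so the divisor must be adjusted.
With modified divisor 15200: modified quotas Carrow 8.307, Brisco 0.801, Harke 6.707.
Rounding down: Carrow 8, Brisco 0, Harke 6 (total 14).

Carrow 8; Brisco 0; Harke 6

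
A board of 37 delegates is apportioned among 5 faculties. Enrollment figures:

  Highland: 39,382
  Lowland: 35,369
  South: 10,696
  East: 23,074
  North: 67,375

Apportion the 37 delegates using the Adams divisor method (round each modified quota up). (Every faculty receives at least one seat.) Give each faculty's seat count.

Highland=8, Lowland=7, South=3, East=5, North=14

Standard divisor 175896/37 ≈ 4753.946; standard quotas: Highland 8.284, Lowland 7.440, South 2.250, East 4.854, North 14.172.
Rounding up gives 9, 8, 3, 5, 15 = 40 seats, so the divisor must be adjusted.
With modified divisor 5100: modified quotas Highland 7.722, Lowland 6.935, South 2.097, East 4.524, North 13.211.
Rounding up: Highland 8, Lowland 7, South 3, East 5, North 14 (total 37).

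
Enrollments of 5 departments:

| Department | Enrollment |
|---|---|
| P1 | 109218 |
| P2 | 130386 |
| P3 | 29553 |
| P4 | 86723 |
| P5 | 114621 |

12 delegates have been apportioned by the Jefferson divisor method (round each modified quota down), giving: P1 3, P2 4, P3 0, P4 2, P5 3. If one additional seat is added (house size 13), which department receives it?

P3

Priority for the next seat is population ÷ (current seats + 1).
Priorities: P1 27304.500, P2 26077.200, P3 29553.000, P4 28907.667, P5 28655.250.
Highest priority: P3.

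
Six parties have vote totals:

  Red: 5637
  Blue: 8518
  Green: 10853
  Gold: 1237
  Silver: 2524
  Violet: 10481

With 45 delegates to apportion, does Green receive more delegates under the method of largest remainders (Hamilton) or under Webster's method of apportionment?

Hamilton: Red 7, Blue 10, Green 12, Gold 1, Silver 3, Violet 12.
Webster: Red 6, Blue 10, Green 13, Gold 1, Silver 3, Violet 12.
Green gets 12 under Hamilton and 13 under Webster.

Webster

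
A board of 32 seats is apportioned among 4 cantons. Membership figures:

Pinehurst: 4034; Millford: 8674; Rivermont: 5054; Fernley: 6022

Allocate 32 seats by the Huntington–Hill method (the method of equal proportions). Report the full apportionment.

Pinehurst=5; Millford=12; Rivermont=7; Fernley=8

With divisor 746: modified quotas Pinehurst 5.408, Millford 11.627, Rivermont 6.775, Fernley 8.072.
Geometric-mean thresholds: Pinehurst √(5·6)=5.477, Millford √(11·12)=11.489, Rivermont √(6·7)=6.481, Fernley √(8·9)=8.485.
Each quota rounded against its threshold gives Pinehurst 5, Millford 12, Rivermont 7, Fernley 8 (total 32).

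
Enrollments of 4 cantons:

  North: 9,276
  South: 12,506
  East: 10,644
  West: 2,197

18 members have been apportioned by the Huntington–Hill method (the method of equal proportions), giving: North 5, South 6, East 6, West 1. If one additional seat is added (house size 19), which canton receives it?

Priority for the next seat is population ÷ (√(s·(s+1))).
Priorities: North 1693.558, South 1929.718, East 1642.405, West 1553.514.
Highest priority: South.

South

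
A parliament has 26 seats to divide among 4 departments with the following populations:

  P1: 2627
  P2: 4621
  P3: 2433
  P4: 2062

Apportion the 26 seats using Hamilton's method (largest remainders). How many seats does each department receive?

Total 11743; standard divisor 11743/26 ≈ 451.654.
Standard quotas: P1 5.816, P2 10.231, P3 5.387, P4 4.565.
Lower quotas: P1 5, P2 10, P3 5, P4 4 (sum 24, leaving 2 seats).
Remainders in descending order: P1 0.816, P4 0.565, P3 0.387, P2 0.231.
The surplus seats go to P1, P4.

P1 6, P2 10, P3 5, P4 5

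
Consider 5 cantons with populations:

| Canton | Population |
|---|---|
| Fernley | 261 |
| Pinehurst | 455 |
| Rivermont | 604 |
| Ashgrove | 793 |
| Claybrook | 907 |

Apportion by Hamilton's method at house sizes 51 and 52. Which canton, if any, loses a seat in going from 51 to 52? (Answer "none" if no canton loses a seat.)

At 51 seats: Fernley 5, Pinehurst 8, Rivermont 10, Ashgrove 13, Claybrook 15.
At 52 seats: Fernley 4, Pinehurst 8, Rivermont 10, Ashgrove 14, Claybrook 16.
Fernley drops from 5 to 4.

Fernley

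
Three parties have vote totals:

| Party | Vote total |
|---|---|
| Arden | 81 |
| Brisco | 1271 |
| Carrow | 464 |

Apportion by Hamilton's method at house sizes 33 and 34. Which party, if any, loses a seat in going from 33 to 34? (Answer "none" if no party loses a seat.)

At 33 seats: Arden 2, Brisco 23, Carrow 8.
At 34 seats: Arden 1, Brisco 24, Carrow 9.
Arden drops from 2 to 1.

Arden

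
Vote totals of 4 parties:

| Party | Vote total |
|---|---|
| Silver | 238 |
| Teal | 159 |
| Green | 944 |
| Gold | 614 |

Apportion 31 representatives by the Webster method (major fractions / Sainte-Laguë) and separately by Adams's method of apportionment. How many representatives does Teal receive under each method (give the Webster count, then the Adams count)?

2 and 3

Webster: Silver 4, Teal 2, Green 15, Gold 10.
Adams: Silver 4, Teal 3, Green 14, Gold 10.
Teal gets 2 under Webster and 3 under Adams.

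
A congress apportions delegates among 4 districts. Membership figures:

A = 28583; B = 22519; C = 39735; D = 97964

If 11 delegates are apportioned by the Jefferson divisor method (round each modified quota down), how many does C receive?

2

Standard divisor 188801/11 ≈ 17163.727; standard quotas: A 1.665, B 1.312, C 2.315, D 5.708.
Rounding down gives 1, 1, 2, 5 = 9 seats, so the divisor must be adjusted.
With modified divisor 14100: modified quotas A 2.027, B 1.597, C 2.818, D 6.948.
Rounding down: A 2, B 1, C 2, D 6 (total 11).
C receives 2.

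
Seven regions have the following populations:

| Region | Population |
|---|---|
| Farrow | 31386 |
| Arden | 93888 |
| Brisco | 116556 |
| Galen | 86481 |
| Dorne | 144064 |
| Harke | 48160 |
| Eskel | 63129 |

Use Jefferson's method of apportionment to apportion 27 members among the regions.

Farrow 1; Arden 4; Brisco 6; Galen 4; Dorne 7; Harke 2; Eskel 3

Standard divisor 583664/27 ≈ 21617.185; standard quotas: Farrow 1.452, Arden 4.343, Brisco 5.392, Galen 4.001, Dorne 6.664, Harke 2.228, Eskel 2.920.
Rounding down gives 1, 4, 5, 4, 6, 2, 2 = 24 seats, so the divisor must be adjusted.
With modified divisor 19100: modified quotas Farrow 1.643, Arden 4.916, Brisco 6.102, Galen 4.528, Dorne 7.543, Harke 2.521, Eskel 3.305.
Rounding down: Farrow 1, Arden 4, Brisco 6, Galen 4, Dorne 7, Harke 2, Eskel 3 (total 27).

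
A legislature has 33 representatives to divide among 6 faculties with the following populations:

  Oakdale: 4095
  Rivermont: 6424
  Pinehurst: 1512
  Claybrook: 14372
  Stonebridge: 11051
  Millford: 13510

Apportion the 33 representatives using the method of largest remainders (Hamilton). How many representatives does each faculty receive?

Oakdale 3, Rivermont 4, Pinehurst 1, Claybrook 9, Stonebridge 7, Millford 9

Standard divisor: 50964 ÷ 33 ≈ 1544.364.
Standard quotas: Oakdale 2.6516, Rivermont 4.1596, Pinehurst 0.9790, Claybrook 9.3061, Stonebridge 7.1557, Millford 8.7479.
Lower quotas: Oakdale 2, Rivermont 4, Pinehurst 0, Claybrook 9, Stonebridge 7, Millford 8 (sum 30, leaving 3 seats).
Remainders in descending order: Pinehurst 0.9790, Millford 0.7479, Oakdale 0.6516, Claybrook 0.3061, Rivermont 0.1596, Stonebridge 0.1557.
Largest remainders: Pinehurst, Millford, Oakdale receive the extra seats.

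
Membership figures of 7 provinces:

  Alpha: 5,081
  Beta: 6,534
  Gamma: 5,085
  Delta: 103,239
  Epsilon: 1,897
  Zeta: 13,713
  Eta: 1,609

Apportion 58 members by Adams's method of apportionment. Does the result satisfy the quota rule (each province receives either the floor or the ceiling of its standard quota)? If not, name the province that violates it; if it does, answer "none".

Delta

Standard quotas: Alpha 2.149, Beta 2.763, Gamma 2.150, Delta 43.657, Epsilon 0.802, Zeta 5.799, Eta 0.680.
Adams allocation: Alpha 3, Beta 3, Gamma 3, Delta 41, Epsilon 1, Zeta 6, Eta 1.
Delta has quota 43.657 (lower 43, upper 44) but receives 41 — outside the quota interval.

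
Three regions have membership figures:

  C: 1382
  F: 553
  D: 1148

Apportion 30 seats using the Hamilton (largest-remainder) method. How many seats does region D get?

The standard divisor is 3083/30 ≈ 102.767.
Standard quotas: C 13.448, F 5.381, D 11.171.
Lower quotas: C 13, F 5, D 11 (sum 29, leaving 1 seat).
Remainders in descending order: C 0.448, F 0.381, D 0.171.
The surplus seat goes to C.
D receives 11.

11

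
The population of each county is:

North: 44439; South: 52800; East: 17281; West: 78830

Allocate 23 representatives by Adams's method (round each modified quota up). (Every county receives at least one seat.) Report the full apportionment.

Standard divisor 193350/23 ≈ 8406.522; standard quotas: North 5.286, South 6.281, East 2.056, West 9.377.
Rounding up gives 6, 7, 3, 10 = 26 seats, so the divisor must be adjusted.
With modified divisor 8840: modified quotas North 5.027, South 5.973, East 1.955, West 8.917.
Rounding up: North 6, South 6, East 2, West 9 (total 23).

North=6, South=6, East=2, West=9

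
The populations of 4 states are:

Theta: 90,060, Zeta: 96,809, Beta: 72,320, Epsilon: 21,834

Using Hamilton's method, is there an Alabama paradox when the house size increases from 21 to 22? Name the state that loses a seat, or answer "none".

none

At 21 seats: Theta 7, Zeta 7, Beta 5, Epsilon 2.
At 22 seats: Theta 7, Zeta 7, Beta 6, Epsilon 2.
No state's allocation decreased.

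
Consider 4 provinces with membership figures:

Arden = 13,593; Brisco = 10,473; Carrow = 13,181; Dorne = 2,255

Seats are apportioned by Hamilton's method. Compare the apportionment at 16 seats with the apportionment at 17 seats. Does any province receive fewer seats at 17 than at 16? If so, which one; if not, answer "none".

At 16 seats: Arden 6, Brisco 4, Carrow 5, Dorne 1.
At 17 seats: Arden 6, Brisco 4, Carrow 6, Dorne 1.
No province's allocation decreased.

none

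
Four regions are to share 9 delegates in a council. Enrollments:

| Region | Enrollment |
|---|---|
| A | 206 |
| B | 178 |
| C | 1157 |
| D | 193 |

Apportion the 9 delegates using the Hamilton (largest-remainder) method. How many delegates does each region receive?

The standard divisor is 1734/9 ≈ 192.667.
Standard quotas: A 1.069, B 0.924, C 6.005, D 1.002.
Lower quotas: A 1, B 0, C 6, D 1 (sum 8, leaving 1 seat).
Remainders in descending order: B 0.924, A 0.069, C 0.005, D 0.002.
Largest remainder: B receives the extra seat.

A 1, B 1, C 6, D 1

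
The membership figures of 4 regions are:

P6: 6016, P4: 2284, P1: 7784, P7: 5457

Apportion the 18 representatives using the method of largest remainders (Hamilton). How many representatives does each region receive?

P6: 5, P4: 2, P1: 6, P7: 5

The standard divisor is 21541/18 ≈ 1196.722.
Standard quotas: P6 5.0271, P4 1.9085, P1 6.5044, P7 4.5600.
Lower quotas: P6 5, P4 1, P1 6, P7 4 (sum 16, leaving 2 seats).
Remainders in descending order: P4 0.9085, P7 0.5600, P1 0.5044, P6 0.0271.
The surplus seats go to P4, P7.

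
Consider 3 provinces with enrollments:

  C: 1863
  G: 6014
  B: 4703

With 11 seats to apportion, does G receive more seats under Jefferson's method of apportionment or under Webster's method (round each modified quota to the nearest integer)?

Jefferson

Jefferson: C 1, G 6, B 4.
Webster: C 2, G 5, B 4.
G gets 6 under Jefferson and 5 under Webster.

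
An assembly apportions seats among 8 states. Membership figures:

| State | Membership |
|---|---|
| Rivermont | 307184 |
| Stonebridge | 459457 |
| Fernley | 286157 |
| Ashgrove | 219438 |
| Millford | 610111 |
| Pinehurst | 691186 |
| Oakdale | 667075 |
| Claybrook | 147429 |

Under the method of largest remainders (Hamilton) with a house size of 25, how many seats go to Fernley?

2

The standard divisor is 3388037/25 ≈ 135521.48.
Standard quotas: Rivermont 2.2667, Stonebridge 3.3903, Fernley 2.1115, Ashgrove 1.6192, Millford 4.5020, Pinehurst 5.1002, Oakdale 4.9223, Claybrook 1.0879.
Lower quotas: Rivermont 2, Stonebridge 3, Fernley 2, Ashgrove 1, Millford 4, Pinehurst 5, Oakdale 4, Claybrook 1 (sum 22, leaving 3 seats).
Remainders in descending order: Oakdale 0.9223, Ashgrove 0.6192, Millford 0.5020, Stonebridge 0.3903, Rivermont 0.2667, Fernley 0.1115, Pinehurst 0.1002, Claybrook 0.0879.
The surplus seats go to Oakdale, Ashgrove, Millford.
Fernley receives 2.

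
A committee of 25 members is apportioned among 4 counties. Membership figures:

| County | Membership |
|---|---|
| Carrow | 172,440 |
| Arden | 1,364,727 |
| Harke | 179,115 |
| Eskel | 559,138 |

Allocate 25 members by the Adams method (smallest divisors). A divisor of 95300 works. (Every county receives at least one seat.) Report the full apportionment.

Carrow 2; Arden 15; Harke 2; Eskel 6

With modified divisor 95300: modified quotas Carrow 1.809, Arden 14.320, Harke 1.879, Eskel 5.867.
Rounding up: Carrow 2, Arden 15, Harke 2, Eskel 6 (total 25).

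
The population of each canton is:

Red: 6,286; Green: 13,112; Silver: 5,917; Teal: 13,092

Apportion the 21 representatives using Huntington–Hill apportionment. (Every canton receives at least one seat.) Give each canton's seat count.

With divisor 1783: modified quotas Red 3.526, Green 7.354, Silver 3.319, Teal 7.343.
Geometric-mean thresholds: Red √(3·4)=3.464, Green √(7·8)=7.483, Silver √(3·4)=3.464, Teal √(7·8)=7.483.
Each quota rounded against its threshold gives Red 4, Green 7, Silver 3, Teal 7 (total 21).

Red: 4; Green: 7; Silver: 3; Teal: 7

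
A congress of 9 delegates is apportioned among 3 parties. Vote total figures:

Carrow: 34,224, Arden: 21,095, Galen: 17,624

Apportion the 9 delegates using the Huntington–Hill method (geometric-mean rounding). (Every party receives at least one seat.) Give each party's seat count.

With divisor 8132: modified quotas Carrow 4.209, Arden 2.594, Galen 2.167.
Geometric-mean thresholds: Carrow √(4·5)=4.472, Arden √(2·3)=2.449, Galen √(2·3)=2.449.
Each quota rounded against its threshold gives Carrow 4, Arden 3, Galen 2 (total 9).

Carrow=4, Arden=3, Galen=2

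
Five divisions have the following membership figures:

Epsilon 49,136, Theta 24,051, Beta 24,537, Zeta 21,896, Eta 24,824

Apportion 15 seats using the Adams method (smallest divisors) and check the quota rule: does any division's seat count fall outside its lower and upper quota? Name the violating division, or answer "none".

Standard quotas: Epsilon 5.103, Theta 2.498, Beta 2.548, Zeta 2.274, Eta 2.578.
Adams allocation: Epsilon 5, Theta 2, Beta 3, Zeta 2, Eta 3.
Every allocation lies between the lower and upper quota.

none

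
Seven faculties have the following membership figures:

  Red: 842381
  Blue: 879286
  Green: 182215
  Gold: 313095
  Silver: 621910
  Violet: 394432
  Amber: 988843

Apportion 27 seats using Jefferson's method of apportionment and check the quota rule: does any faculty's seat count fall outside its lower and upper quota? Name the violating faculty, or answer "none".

none

Standard quotas: Red 5.387, Blue 5.623, Green 1.165, Gold 2.002, Silver 3.977, Violet 2.522, Amber 6.323.
Jefferson allocation: Red 5, Blue 6, Green 1, Gold 2, Silver 4, Violet 2, Amber 7.
Every allocation lies between the lower and upper quota.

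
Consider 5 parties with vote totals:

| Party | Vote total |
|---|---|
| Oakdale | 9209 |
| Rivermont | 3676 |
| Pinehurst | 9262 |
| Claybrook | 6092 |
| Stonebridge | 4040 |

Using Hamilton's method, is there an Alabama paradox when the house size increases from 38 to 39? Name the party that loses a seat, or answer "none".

none

At 38 seats: Oakdale 11, Rivermont 4, Pinehurst 11, Claybrook 7, Stonebridge 5.
At 39 seats: Oakdale 11, Rivermont 5, Pinehurst 11, Claybrook 7, Stonebridge 5.
No party's allocation decreased.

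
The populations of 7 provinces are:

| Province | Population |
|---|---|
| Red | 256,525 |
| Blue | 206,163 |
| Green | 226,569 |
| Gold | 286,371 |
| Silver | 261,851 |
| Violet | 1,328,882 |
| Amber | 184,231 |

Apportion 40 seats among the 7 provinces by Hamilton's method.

Red 4; Blue 3; Green 3; Gold 4; Silver 4; Violet 19; Amber 3

The standard divisor is 2750592/40 ≈ 68764.8.
Standard quotas: Red 3.7305, Blue 2.9981, Green 3.2948, Gold 4.1645, Silver 3.8079, Violet 19.3250, Amber 2.6791.
Lower quotas: Red 3, Blue 2, Green 3, Gold 4, Silver 3, Violet 19, Amber 2 (sum 36, leaving 4 seats).
Remainders in descending order: Blue 0.9981, Silver 0.8079, Red 0.7305, Amber 0.6791, Violet 0.3250, Green 0.2948, Gold 0.1645.
Largest remainders: Blue, Silver, Red, Amber receive the extra seats.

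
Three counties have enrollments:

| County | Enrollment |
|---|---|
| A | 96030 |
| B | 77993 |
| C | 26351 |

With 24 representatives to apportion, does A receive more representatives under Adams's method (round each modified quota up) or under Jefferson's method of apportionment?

Adams: A 11, B 9, C 4.
Jefferson: A 12, B 9, C 3.
A gets 11 under Adams and 12 under Jefferson.

Jefferson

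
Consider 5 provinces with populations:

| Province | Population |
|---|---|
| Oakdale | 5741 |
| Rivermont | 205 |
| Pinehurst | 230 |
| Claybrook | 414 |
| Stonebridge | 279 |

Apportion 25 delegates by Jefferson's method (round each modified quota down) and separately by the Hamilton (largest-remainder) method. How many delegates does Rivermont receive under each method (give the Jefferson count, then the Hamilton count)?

0 and 1

Jefferson: Oakdale 23, Rivermont 0, Pinehurst 0, Claybrook 1, Stonebridge 1.
Hamilton: Oakdale 21, Rivermont 1, Pinehurst 1, Claybrook 1, Stonebridge 1.
Rivermont gets 0 under Jefferson and 1 under Hamilton.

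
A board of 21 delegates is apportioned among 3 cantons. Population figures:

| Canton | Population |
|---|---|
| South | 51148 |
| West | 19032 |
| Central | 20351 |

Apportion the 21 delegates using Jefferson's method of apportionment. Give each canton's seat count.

Standard divisor 90531/21 ≈ 4311; standard quotas: South 11.865, West 4.415, Central 4.721.
Rounding down gives 11, 4, 4 = 19 seats, so the divisor must be adjusted.
With modified divisor 4000: modified quotas South 12.787, West 4.758, Central 5.088.
Rounding down: South 12, West 4, Central 5 (total 21).

South 12, West 4, Central 5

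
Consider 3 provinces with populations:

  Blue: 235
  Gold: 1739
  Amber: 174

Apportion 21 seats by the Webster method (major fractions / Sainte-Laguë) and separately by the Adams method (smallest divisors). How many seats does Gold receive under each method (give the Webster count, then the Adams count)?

17 and 16

Webster: Blue 2, Gold 17, Amber 2.
Adams: Blue 3, Gold 16, Amber 2.
Gold gets 17 under Webster and 16 under Adams.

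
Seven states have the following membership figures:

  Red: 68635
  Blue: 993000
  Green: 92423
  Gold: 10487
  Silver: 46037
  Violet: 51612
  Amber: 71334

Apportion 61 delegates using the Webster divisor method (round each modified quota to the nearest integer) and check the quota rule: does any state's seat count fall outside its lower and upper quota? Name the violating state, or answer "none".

Blue

Standard quotas: Red 3.140, Blue 45.423, Green 4.228, Gold 0.480, Silver 2.106, Violet 2.361, Amber 3.263.
Webster allocation: Red 3, Blue 47, Green 4, Gold 0, Silver 2, Violet 2, Amber 3.
Blue has quota 45.423 (lower 45, upper 46) but receives 47 — outside the quota interval.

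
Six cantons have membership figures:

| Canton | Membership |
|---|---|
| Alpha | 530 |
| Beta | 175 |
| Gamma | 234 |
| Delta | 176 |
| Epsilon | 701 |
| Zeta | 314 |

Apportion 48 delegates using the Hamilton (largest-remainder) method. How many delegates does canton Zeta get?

7

Standard divisor: 2130 ÷ 48 ≈ 44.375.
Standard quotas: Alpha 11.944, Beta 3.944, Gamma 5.273, Delta 3.966, Epsilon 15.797, Zeta 7.076.
Lower quotas: Alpha 11, Beta 3, Gamma 5, Delta 3, Epsilon 15, Zeta 7 (sum 44, leaving 4 seats).
Remainders in descending order: Delta 0.966, Alpha 0.944, Beta 0.944, Epsilon 0.797, Gamma 0.273, Zeta 0.076.
Largest remainders: Delta, Alpha, Beta, Epsilon receive the extra seats.
Zeta receives 7.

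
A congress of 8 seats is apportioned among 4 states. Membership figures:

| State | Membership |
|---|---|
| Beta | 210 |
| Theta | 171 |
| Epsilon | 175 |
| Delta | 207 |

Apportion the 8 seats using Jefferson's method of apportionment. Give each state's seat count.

Beta=2; Theta=2; Epsilon=2; Delta=2

Standard divisor 763/8 ≈ 95.375; standard quotas: Beta 2.202, Theta 1.793, Epsilon 1.835, Delta 2.170.
Rounding down gives 2, 1, 1, 2 = 6 seats, so the divisor must be adjusted.
With modified divisor 80: modified quotas Beta 2.625, Theta 2.138, Epsilon 2.188, Delta 2.587.
Rounding down: Beta 2, Theta 2, Epsilon 2, Delta 2 (total 8).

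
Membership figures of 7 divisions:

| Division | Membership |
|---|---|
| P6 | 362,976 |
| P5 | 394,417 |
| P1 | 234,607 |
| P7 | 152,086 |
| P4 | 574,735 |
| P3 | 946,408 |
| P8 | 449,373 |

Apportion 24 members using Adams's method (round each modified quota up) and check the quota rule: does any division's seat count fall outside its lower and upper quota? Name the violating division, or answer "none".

Standard quotas: P6 2.797, P5 3.039, P1 1.808, P7 1.172, P4 4.429, P3 7.293, P8 3.463.
Adams allocation: P6 3, P5 3, P1 2, P7 2, P4 4, P3 7, P8 3.
Every allocation lies between the lower and upper quota.

none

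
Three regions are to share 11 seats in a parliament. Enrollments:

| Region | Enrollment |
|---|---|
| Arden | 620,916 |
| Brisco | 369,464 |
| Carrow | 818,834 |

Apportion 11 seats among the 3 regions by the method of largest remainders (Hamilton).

Arden 4; Brisco 2; Carrow 5

Standard divisor: 1809214 ÷ 11 = 164474.
Standard quotas: Arden 3.7752, Brisco 2.2463, Carrow 4.9785.
Lower quotas: Arden 3, Brisco 2, Carrow 4 (sum 9, leaving 2 seats).
Remainders in descending order: Carrow 0.9785, Arden 0.7752, Brisco 0.2463.
Largest remainders: Carrow, Arden receive the extra seats.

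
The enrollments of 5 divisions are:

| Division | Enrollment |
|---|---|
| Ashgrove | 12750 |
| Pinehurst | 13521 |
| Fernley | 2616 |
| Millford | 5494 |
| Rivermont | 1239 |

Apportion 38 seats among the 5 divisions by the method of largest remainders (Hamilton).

Ashgrove: 14, Pinehurst: 14, Fernley: 3, Millford: 6, Rivermont: 1

The standard divisor is 35620/38 ≈ 937.368.
Standard quotas: Ashgrove 13.6019, Pinehurst 14.4244, Fernley 2.7908, Millford 5.8611, Rivermont 1.3218.
Lower quotas: Ashgrove 13, Pinehurst 14, Fernley 2, Millford 5, Rivermont 1 (sum 35, leaving 3 seats).
Remainders in descending order: Millford 0.8611, Fernley 0.7908, Ashgrove 0.6019, Pinehurst 0.4244, Rivermont 0.3218.
Largest remainders: Millford, Fernley, Ashgrove receive the extra seats.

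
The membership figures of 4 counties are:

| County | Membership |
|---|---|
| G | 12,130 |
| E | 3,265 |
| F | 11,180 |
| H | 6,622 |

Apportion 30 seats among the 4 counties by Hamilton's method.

G=11; E=3; F=10; H=6

Total 33197; standard divisor 33197/30 ≈ 1106.567.
Standard quotas: G 10.9618, E 2.9506, F 10.1033, H 5.9843.
Lower quotas: G 10, E 2, F 10, H 5 (sum 27, leaving 3 seats).
Remainders in descending order: H 0.9843, G 0.9618, E 0.9506, F 0.1033.
The surplus seats go to H, G, E.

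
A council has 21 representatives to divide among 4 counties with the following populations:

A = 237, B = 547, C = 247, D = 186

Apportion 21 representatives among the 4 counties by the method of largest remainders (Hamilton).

The standard divisor is 1217/21 ≈ 57.952.
Standard quotas: A 4.090, B 9.439, C 4.262, D 3.210.
Lower quotas: A 4, B 9, C 4, D 3 (sum 20, leaving 1 seat).
Remainders in descending order: B 0.439, C 0.262, D 0.210, A 0.090.
Largest remainder: B receives the extra seat.

A: 4; B: 10; C: 4; D: 3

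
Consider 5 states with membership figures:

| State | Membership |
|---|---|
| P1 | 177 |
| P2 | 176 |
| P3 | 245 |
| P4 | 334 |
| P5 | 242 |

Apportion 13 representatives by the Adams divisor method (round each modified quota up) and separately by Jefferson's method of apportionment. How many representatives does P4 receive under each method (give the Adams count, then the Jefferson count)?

Adams: P1 2, P2 2, P3 3, P4 3, P5 3.
Jefferson: P1 2, P2 2, P3 3, P4 4, P5 2.
P4 gets 3 under Adams and 4 under Jefferson.

3 and 4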